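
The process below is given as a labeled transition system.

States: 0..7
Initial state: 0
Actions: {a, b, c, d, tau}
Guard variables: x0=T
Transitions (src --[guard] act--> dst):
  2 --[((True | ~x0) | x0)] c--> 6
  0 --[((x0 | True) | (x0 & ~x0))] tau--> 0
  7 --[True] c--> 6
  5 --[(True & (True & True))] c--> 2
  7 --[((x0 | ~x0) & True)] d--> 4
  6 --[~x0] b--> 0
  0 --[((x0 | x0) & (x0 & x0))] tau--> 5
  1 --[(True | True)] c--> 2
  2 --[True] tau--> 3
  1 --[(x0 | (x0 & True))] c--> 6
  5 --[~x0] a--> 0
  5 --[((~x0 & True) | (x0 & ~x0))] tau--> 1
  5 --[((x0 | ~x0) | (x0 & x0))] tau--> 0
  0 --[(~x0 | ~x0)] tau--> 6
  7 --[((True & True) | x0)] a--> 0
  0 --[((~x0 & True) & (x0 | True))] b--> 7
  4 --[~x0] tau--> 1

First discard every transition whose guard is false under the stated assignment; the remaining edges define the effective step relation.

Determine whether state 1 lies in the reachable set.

After dropping false guards: 11 live edges.
L0 = {0}
L1 = {5}  total {0,5}
L2 = {2}  total {0,2,5}
L3 = {3,6}  total {0,2,3,5,6}
Reachable = {0,2,3,5,6}

Answer: UNREACHABLE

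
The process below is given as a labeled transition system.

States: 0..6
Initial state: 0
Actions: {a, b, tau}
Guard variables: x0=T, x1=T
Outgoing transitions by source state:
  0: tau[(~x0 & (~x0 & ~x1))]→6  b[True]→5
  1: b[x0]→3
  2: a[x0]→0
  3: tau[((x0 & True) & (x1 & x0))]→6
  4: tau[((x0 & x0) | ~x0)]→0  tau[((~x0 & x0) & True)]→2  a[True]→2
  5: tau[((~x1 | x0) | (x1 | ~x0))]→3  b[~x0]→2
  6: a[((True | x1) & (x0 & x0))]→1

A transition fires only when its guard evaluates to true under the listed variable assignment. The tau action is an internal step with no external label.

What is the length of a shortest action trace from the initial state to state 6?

Breadth-first toward 6:
  L0 = {0}
  L1 = {5}
  L2 = {3}
  L3 = {6}
depth(6)=3, e.g. b·tau·tau

Answer: 3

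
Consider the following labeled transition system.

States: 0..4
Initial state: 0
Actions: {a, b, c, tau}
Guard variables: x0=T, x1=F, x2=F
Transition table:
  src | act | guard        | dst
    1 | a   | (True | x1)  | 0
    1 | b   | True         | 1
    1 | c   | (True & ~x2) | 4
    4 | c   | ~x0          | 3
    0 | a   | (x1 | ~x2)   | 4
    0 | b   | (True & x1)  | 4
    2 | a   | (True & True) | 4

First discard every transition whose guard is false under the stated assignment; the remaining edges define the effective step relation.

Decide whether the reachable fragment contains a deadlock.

R = {0,4}
  0: a→4  [1 out]
  4: ∅  [no exit]
witness 4: a

Answer: DEADLOCK at state 4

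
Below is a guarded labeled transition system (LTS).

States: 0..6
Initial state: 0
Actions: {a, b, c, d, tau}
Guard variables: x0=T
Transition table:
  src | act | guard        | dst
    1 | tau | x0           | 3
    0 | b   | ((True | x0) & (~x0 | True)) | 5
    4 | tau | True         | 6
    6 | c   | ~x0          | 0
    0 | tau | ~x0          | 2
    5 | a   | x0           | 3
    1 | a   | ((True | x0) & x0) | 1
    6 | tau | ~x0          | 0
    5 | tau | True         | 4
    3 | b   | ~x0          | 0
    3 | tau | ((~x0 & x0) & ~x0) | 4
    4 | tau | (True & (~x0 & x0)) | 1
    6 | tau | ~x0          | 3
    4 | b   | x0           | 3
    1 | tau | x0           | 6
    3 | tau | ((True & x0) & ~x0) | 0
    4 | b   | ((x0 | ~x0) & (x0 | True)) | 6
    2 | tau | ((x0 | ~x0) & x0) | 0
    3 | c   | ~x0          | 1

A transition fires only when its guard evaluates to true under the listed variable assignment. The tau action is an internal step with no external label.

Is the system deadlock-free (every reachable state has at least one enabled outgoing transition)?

Answer: DEADLOCK at state 3

Trace:
Reachable = {0,3,4,5,6}
  0: b→5  [1 out]
  3: ∅  [STUCK]
  4: b→3  b→6  tau→6  [3 out]
  5: a→3  tau→4  [2 out]
  6: ∅  [STUCK]
trace reaching 3: b·a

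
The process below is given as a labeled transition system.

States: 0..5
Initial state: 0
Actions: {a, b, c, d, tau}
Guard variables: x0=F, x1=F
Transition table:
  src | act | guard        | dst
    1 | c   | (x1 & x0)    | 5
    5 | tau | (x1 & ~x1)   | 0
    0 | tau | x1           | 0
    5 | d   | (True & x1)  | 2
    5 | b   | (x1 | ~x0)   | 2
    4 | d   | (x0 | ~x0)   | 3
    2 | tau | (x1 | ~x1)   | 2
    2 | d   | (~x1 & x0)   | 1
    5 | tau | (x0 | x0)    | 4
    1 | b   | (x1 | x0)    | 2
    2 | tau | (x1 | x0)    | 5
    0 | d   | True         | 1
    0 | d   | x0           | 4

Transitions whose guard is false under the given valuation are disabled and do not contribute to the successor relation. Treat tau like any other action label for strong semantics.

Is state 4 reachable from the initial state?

After dropping false guards: 4 live edges.
L0 = {0}
L1 = {1}  now seen {0,1}
Reach set: {0,1}

Answer: UNREACHABLE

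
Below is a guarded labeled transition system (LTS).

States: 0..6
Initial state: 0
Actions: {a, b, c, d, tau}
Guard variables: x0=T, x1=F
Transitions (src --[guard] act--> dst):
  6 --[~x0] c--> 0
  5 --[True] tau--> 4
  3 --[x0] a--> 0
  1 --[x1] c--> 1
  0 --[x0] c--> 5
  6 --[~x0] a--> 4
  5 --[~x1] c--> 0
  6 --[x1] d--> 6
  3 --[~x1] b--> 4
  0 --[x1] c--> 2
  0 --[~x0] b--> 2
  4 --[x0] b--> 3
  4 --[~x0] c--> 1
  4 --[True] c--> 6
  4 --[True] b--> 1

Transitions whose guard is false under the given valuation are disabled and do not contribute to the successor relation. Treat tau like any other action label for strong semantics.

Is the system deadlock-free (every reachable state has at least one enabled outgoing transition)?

Answer: DEADLOCK at state 1

Analysis:
R = {0,1,3,4,5,6}
  0: c→5  [1 exit(s)]
  1: ∅  [no exit]
  3: a→0  b→4  [2 exit(s)]
  4: b→1  b→3  c→6  [3 exit(s)]
  5: c→0  tau→4  [2 exit(s)]
  6: ∅  [no exit]
Path to 1: c·tau·b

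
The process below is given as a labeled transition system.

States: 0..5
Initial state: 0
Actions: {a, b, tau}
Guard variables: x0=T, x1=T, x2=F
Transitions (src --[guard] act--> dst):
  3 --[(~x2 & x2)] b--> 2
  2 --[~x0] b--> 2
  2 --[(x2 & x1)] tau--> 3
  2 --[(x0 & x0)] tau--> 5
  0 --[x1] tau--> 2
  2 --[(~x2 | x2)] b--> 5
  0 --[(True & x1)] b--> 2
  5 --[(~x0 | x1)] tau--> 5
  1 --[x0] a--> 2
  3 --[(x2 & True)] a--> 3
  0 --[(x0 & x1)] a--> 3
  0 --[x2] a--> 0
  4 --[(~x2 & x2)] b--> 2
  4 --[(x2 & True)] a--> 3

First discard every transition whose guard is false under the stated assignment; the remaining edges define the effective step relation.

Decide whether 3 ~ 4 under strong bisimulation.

Compute ~ classes (split until stable):
  round 0: {{0,1,2,3,4,5}}
  round 1: {{0},{1},{2},{3,4},{5}}
5 equivalence class(es) (converged in 2)
[3]={3,4}  [4]={3,4}

Answer: BISIMILAR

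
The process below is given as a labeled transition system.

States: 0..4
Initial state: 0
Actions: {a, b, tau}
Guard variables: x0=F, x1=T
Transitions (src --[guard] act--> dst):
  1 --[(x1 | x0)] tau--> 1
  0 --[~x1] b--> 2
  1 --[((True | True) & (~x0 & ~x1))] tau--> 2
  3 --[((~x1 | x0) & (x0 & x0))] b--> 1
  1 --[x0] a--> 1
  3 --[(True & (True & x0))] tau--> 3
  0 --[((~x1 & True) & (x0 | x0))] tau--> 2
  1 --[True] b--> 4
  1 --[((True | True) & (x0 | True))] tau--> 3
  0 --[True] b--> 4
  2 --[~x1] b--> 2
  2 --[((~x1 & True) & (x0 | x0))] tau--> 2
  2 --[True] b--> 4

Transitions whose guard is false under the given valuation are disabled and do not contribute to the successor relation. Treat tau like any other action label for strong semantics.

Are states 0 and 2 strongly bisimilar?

Answer: BISIMILAR

Working:
Bisimulation quotient by refinement:
  P[0] = {{0,1,2,3,4}}
  P[1] = {{0,2},{1},{3,4}}
Fixed point at round 2; 3 class(es).
class of 0: {0,2}; class of 2: {0,2}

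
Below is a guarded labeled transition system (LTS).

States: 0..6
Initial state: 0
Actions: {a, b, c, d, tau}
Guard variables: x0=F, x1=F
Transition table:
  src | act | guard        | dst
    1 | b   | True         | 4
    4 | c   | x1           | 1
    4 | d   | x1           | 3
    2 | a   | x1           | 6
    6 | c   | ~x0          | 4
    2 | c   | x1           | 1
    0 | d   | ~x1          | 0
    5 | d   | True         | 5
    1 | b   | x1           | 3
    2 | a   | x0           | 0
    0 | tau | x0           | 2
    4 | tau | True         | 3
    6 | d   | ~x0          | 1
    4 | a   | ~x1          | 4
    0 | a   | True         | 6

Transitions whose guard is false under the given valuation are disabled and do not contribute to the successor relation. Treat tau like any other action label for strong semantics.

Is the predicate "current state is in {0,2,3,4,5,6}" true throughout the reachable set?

Answer: INVARIANT VIOLATED at state 1

Analysis:
Inv-set: {0,2,3,4,5,6}
Reach set: {0,1,3,4,6}
  0: ok
  1: ✗ unsafe
  3: ok
  4: ok
  6: ok
counterexample path to 1: a·d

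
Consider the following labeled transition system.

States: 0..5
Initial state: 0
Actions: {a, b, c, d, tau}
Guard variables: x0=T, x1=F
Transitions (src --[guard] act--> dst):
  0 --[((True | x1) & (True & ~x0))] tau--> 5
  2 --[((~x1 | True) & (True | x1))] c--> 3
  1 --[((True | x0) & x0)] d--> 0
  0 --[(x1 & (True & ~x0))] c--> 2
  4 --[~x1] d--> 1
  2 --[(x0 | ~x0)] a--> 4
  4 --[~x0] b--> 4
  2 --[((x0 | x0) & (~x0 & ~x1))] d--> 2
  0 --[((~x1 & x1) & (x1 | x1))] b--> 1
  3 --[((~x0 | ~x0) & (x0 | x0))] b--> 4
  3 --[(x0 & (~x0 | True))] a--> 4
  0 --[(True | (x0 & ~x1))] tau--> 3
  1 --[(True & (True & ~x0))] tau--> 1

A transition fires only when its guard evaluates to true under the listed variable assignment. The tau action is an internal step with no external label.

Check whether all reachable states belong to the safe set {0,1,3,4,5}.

Safe = {0,1,3,4,5}
Reachable = {0,1,3,4}
  0: ✓
  1: ✓
  3: ✓
  4: ✓

Answer: INVARIANT HOLDS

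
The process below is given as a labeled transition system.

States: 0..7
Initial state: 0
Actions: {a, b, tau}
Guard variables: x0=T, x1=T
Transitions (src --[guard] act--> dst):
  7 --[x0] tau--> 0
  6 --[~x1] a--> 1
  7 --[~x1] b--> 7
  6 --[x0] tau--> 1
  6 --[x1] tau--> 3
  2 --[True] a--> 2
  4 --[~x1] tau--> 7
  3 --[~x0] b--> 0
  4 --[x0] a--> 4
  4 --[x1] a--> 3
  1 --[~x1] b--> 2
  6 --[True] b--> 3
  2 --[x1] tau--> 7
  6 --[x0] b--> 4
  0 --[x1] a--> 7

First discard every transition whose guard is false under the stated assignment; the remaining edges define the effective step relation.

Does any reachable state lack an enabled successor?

Reach set: {0,7}
  0: a→7  [deg 1]
  7: tau→0  [deg 1]

Answer: DEADLOCK-FREE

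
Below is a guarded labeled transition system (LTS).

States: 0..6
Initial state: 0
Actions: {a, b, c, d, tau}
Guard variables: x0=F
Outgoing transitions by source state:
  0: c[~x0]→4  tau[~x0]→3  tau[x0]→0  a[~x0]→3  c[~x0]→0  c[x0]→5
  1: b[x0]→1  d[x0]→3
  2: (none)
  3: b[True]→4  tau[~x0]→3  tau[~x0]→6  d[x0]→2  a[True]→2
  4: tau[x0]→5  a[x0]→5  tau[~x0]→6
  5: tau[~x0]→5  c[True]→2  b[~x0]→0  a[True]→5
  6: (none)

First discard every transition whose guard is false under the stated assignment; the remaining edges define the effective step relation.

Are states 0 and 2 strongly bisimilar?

Answer: NOT BISIMILAR

Working:
Bisimulation quotient by refinement:
  π0 = {{0,1,2,3,4,5,6}}
  π1 = {{0},{1,2,6},{3},{4},{5}}
5 equivalence class(es) (converged in 2)
class of 0: {0}; class of 2: {1,2,6}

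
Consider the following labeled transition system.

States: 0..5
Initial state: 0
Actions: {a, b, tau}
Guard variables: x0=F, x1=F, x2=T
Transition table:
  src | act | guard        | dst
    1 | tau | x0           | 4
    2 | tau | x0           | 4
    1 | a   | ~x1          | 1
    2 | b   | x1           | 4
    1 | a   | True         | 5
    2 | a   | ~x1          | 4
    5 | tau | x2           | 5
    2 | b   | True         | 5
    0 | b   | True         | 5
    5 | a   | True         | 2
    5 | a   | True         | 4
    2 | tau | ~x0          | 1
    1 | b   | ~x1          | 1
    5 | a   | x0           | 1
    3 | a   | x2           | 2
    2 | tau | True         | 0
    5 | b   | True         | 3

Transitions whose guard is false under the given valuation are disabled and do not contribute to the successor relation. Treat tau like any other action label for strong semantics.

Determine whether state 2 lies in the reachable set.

Answer: REACHABLE

Trace:
13 transition(s) survive guard evaluation.
L0 = {0}
L1 = {5}  now seen {0,5}
L2 = {2,3,4}  now seen {0,2,3,4,5}
L3 = {1}  now seen {0,1,2,3,4,5}
Reach set: {0,1,2,3,4,5}
trace reaching 2: b·a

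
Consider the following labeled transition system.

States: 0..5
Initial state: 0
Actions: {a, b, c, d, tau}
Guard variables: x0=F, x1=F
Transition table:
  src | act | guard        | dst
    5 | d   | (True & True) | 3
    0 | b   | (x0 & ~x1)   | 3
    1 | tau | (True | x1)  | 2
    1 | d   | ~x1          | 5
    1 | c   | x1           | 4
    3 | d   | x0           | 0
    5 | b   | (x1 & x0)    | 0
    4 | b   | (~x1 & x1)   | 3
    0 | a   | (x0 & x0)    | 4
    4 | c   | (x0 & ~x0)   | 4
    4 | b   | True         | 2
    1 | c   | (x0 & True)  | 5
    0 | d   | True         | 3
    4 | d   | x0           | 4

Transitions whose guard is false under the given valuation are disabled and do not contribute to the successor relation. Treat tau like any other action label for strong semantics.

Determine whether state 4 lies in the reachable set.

5 transition(s) survive guard evaluation.
L0 = {0}
L1 = {3}  now seen {0,3}
Reach set: {0,3}

Answer: UNREACHABLE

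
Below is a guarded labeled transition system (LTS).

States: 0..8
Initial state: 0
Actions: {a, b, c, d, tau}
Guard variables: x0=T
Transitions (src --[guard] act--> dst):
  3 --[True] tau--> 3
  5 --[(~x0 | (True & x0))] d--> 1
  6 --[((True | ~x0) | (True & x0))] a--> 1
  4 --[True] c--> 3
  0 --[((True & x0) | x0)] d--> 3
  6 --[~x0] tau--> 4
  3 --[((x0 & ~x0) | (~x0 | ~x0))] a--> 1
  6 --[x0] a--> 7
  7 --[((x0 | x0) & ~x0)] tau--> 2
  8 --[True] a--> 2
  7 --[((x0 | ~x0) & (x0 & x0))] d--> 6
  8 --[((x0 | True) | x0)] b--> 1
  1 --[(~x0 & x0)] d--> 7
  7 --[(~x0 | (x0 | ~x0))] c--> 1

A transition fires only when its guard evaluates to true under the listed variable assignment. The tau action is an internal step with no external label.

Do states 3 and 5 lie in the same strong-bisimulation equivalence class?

Answer: NOT BISIMILAR

Trace:
Compute ~ classes (split until stable):
  round 0: {{0,1,2,3,4,5,6,7,8}}
  round 1: {{0,5},{1,2},{3},{4},{6},{7},{8}}
  round 2: {{0},{1,2},{3},{4},{5},{6},{7},{8}}
stable after 3 split(s): 8 block(s)
3∈{3}, 5∈{5}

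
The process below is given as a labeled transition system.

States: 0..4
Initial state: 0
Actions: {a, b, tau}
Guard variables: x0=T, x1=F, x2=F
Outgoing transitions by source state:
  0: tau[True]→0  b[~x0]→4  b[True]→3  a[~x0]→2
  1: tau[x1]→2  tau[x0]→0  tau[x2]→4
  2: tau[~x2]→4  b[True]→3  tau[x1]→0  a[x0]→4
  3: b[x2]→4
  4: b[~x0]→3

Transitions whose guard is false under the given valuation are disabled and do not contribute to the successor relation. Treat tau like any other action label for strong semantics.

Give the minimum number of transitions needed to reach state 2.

Answer: UNREACHABLE

Trace:
BFS to 2:
  depth 0: {0}
  depth 1: {3}
2 never appears.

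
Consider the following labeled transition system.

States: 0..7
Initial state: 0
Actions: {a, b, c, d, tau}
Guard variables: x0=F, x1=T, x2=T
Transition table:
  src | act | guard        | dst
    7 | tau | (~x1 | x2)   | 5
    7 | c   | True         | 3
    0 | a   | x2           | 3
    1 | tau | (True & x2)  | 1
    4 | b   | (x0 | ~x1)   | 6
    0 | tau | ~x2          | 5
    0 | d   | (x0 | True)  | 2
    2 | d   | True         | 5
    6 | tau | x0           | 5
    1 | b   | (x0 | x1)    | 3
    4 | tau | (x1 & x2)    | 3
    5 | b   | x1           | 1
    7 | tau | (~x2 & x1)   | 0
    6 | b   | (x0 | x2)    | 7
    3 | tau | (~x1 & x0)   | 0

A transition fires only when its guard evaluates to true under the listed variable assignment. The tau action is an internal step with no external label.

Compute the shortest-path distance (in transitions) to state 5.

BFS to 5:
  Layer 0: {0}
  Layer 1: {2,3}
  Layer 2: {5}
first hit 5 at d=2 via d·d

Answer: 2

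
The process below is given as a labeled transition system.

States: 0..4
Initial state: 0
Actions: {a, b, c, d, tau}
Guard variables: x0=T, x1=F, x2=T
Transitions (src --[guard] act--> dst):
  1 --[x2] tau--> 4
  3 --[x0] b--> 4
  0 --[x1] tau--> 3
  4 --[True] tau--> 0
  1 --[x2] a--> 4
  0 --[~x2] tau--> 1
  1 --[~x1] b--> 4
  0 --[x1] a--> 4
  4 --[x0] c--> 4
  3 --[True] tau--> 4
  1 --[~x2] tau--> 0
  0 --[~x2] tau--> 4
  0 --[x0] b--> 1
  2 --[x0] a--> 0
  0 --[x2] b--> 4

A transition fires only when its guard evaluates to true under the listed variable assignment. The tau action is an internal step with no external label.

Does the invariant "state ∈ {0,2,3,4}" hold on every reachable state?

Inv-set: {0,2,3,4}
R = {0,1,4}
  0: ✓
  1: VIOLATES
  4: ✓
counterexample path to 1: b

Answer: INVARIANT VIOLATED at state 1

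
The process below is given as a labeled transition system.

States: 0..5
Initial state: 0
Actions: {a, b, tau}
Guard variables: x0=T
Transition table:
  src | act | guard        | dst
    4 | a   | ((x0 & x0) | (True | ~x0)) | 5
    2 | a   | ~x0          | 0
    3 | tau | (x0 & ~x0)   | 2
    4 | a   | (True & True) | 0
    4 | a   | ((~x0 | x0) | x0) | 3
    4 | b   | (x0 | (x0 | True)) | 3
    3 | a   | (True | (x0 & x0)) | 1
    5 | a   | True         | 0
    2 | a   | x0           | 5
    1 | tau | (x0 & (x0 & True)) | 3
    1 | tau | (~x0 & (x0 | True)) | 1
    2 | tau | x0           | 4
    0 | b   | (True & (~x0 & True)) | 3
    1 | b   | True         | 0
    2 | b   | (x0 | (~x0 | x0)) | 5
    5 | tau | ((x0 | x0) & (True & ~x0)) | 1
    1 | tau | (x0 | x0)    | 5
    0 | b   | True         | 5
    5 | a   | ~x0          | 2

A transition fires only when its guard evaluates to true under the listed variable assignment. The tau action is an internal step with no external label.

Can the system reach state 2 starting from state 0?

Answer: UNREACHABLE

Trace:
Guard filter leaves 13 enabled edge(s).
depth 0: {0}
depth 1: {5}  cumulative {0,5}
R = {0,5}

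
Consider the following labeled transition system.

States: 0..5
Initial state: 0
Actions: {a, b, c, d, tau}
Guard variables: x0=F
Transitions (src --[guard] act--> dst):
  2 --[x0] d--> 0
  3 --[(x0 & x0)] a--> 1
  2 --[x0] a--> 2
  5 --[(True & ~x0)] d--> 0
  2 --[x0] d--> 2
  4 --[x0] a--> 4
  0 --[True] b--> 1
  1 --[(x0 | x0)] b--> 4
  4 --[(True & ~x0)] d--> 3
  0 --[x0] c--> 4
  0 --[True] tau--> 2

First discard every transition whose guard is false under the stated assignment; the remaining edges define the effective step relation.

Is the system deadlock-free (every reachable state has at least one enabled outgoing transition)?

Reach set: {0,1,2}
  0: b→1  tau→2  [2 exit(s)]
  1: ∅  [no exit]
  2: ∅  [no exit]
witness 1: b

Answer: DEADLOCK at state 1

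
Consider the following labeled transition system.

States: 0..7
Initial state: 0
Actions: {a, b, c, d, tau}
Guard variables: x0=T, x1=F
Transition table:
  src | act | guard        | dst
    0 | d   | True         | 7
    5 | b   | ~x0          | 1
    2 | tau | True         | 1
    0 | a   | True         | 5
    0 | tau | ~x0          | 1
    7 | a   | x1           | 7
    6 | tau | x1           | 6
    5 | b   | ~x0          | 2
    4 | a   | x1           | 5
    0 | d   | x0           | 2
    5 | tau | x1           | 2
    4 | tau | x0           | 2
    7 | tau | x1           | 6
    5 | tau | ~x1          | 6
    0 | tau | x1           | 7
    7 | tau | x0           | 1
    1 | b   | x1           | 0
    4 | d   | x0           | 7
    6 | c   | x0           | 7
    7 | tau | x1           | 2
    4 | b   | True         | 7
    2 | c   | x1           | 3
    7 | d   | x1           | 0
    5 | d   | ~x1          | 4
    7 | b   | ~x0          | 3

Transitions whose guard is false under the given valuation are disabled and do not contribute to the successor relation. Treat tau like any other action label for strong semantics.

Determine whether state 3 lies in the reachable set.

Answer: UNREACHABLE

Working:
11 transition(s) survive guard evaluation.
depth 0: {0}
depth 1: {2,5,7}  cumulative {0,2,5,7}
depth 2: {1,4,6}  cumulative {0,1,2,4,5,6,7}
R = {0,1,2,4,5,6,7}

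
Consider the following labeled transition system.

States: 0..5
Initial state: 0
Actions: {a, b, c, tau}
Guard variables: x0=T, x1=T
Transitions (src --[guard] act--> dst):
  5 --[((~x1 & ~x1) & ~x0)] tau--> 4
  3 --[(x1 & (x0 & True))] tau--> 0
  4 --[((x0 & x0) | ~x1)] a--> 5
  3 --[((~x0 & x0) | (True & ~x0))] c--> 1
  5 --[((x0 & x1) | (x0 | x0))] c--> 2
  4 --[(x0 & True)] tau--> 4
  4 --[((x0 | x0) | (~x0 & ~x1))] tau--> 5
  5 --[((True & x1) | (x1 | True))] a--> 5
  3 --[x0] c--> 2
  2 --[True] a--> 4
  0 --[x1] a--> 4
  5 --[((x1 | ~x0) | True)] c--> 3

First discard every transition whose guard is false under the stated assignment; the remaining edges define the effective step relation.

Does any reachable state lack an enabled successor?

R = {0,2,3,4,5}
  0: a→4  [1 exit(s)]
  2: a→4  [1 exit(s)]
  3: c→2  tau→0  [2 exit(s)]
  4: a→5  tau→4  tau→5  [3 exit(s)]
  5: a→5  c→2  c→3  [3 exit(s)]

Answer: DEADLOCK-FREE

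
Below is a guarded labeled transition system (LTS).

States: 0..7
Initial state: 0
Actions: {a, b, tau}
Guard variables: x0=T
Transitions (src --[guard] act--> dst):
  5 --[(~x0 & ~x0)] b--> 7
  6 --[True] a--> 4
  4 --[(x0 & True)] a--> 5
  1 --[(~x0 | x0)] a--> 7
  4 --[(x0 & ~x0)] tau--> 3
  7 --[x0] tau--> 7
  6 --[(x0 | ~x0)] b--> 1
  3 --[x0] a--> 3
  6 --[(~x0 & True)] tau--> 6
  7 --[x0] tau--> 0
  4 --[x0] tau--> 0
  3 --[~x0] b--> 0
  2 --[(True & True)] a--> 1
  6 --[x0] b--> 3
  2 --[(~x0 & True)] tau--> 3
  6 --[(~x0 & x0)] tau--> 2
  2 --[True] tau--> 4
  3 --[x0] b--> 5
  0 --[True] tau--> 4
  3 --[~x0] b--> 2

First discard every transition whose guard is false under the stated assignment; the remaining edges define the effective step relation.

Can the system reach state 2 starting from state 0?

Answer: UNREACHABLE

Analysis:
After dropping false guards: 13 live edges.
L0 = {0}
L1 = {4}  cumulative {0,4}
L2 = {5}  cumulative {0,4,5}
Reach set: {0,4,5}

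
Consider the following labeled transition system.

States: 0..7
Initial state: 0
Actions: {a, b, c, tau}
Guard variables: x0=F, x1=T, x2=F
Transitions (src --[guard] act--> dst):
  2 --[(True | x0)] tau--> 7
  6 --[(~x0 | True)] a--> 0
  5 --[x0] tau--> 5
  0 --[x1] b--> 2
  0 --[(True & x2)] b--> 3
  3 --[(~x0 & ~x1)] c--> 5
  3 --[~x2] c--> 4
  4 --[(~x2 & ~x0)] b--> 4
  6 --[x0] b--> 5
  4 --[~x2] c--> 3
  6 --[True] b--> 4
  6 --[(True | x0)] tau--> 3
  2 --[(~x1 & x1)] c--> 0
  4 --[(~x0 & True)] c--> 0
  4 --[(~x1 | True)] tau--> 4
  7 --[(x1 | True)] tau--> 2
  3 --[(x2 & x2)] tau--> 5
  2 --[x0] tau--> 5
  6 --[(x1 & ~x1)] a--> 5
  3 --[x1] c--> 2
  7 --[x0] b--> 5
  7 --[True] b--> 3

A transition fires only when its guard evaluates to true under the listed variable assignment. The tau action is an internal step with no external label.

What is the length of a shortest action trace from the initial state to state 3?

Breadth-first toward 3:
  Layer 0: {0}
  Layer 1: {2}
  Layer 2: {7}
  Layer 3: {3}
depth(3)=3, e.g. b·tau·b

Answer: 3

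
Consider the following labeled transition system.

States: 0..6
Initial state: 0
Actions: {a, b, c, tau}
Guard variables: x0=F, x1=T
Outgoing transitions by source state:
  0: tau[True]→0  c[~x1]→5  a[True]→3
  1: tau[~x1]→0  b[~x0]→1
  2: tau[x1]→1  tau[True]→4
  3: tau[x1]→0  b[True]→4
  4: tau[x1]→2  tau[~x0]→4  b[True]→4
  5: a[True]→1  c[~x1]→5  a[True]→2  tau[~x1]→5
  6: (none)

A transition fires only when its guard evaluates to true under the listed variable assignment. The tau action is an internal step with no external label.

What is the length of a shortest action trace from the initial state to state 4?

Answer: 2

Trace:
Layered search for 4:
  depth 0: {0}
  depth 1: {3}
  depth 2: {4}
first hit 4 at d=2 via a·b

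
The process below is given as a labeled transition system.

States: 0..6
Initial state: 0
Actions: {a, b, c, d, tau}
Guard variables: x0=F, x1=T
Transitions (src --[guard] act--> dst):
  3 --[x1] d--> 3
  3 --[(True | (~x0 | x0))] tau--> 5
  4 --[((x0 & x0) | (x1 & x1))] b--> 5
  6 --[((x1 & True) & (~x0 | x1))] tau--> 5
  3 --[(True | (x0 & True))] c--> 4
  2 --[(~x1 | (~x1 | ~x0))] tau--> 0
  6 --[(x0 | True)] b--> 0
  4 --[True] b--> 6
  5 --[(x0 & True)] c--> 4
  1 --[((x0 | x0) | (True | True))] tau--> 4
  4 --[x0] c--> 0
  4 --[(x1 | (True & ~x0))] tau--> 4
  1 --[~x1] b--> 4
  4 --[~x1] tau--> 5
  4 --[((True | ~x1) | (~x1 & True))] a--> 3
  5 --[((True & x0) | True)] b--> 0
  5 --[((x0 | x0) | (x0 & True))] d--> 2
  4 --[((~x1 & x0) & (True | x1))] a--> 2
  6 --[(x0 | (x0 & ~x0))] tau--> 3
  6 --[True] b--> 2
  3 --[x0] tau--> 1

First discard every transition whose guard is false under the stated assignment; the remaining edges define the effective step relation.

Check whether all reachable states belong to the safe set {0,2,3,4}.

Safe = {0,2,3,4}
Reach set: {0}
  0: ✓

Answer: INVARIANT HOLDS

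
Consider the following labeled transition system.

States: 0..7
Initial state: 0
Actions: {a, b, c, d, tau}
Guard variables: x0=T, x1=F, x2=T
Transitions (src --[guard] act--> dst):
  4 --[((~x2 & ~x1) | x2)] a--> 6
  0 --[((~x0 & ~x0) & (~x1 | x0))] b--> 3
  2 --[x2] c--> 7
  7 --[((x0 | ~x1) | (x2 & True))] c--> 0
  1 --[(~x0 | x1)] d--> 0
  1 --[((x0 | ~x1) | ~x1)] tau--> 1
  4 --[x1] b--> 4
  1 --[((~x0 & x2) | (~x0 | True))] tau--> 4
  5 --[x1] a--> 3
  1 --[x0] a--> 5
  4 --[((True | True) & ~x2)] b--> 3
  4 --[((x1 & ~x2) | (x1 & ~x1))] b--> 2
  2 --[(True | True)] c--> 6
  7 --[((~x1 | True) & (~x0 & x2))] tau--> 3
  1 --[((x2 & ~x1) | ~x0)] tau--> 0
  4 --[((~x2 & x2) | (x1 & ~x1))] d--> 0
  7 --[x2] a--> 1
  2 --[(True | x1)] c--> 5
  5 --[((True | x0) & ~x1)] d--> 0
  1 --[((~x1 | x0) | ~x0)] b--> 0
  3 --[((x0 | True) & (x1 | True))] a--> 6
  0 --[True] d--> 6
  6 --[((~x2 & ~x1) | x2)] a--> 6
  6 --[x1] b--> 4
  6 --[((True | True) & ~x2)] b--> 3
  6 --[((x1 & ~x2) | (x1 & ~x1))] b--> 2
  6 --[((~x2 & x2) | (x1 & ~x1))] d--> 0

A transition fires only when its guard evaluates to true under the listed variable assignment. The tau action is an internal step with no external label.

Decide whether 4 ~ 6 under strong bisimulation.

Compute ~ classes (split until stable):
  P[0] = {{0,1,2,3,4,5,6,7}}
  P[1] = {{0,5},{1},{2},{3,4,6},{7}}
  P[2] = {{0},{1},{2},{3,4,6},{5},{7}}
Fixed point at round 3; 6 class(es).
class of 4: {3,4,6}; class of 6: {3,4,6}

Answer: BISIMILAR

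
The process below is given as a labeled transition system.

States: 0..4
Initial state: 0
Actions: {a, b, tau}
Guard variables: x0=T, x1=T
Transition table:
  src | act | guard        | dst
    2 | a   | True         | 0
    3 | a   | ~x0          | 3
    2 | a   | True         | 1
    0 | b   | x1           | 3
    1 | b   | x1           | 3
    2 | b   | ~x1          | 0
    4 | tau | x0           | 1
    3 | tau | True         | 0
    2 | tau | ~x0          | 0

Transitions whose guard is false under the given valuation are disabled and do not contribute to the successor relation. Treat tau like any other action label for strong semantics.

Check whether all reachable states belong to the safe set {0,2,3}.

Answer: INVARIANT HOLDS

Trace:
Inv-set: {0,2,3}
Reachable = {0,3}
  0: ✓
  3: ✓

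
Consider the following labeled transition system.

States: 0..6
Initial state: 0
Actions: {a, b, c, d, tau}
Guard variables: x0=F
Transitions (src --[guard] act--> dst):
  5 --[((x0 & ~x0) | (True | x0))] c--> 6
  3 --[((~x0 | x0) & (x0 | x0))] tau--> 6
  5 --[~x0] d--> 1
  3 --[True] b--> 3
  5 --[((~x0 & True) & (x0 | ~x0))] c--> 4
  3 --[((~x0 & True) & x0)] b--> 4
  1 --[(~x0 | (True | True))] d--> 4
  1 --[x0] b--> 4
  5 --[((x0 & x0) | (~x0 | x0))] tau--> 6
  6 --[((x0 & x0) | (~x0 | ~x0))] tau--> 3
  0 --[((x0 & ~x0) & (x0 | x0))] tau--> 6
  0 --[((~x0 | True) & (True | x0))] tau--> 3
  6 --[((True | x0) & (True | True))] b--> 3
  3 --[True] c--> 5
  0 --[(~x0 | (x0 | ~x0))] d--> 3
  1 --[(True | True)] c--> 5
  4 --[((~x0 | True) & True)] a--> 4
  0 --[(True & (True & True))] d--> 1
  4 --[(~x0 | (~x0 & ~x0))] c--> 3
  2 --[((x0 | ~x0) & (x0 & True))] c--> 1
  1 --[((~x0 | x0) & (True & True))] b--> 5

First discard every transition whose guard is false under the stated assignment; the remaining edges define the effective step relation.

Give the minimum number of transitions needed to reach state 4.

BFS to 4:
  Layer 0: {0}
  Layer 1: {1,3}
  Layer 2: {4,5}
4 enters at depth 2; path d·d

Answer: 2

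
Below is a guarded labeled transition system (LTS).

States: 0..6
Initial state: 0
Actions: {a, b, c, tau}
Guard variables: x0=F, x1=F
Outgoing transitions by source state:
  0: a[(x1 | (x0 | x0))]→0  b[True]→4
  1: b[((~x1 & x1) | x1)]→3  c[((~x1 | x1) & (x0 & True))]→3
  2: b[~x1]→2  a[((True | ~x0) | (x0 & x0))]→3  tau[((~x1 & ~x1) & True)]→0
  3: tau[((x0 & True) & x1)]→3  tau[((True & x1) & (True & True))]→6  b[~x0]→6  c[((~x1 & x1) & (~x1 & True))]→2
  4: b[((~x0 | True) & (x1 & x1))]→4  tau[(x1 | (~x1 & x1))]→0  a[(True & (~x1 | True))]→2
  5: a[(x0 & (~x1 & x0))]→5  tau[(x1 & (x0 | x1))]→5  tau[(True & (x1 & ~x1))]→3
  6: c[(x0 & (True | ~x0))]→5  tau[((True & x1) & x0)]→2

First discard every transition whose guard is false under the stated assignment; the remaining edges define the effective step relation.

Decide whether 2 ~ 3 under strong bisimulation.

Compute ~ classes (split until stable):
  P[0] = {{0,1,2,3,4,5,6}}
  P[1] = {{0,3},{1,5,6},{2},{4}}
  P[2] = {{0},{1,5,6},{2},{3},{4}}
5 equivalence class(es) (converged in 3)
[2]={2}  [3]={3}

Answer: NOT BISIMILAR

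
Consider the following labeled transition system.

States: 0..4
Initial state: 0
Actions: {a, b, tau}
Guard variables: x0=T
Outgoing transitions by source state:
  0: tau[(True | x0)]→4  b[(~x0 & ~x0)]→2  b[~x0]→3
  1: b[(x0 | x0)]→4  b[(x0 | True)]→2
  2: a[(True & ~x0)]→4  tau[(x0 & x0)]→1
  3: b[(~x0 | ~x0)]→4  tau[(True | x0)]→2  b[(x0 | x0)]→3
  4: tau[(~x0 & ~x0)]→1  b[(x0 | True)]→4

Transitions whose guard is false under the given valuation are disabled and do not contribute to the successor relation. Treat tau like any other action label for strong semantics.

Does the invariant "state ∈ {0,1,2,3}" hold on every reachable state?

Answer: INVARIANT VIOLATED at state 4

Working:
Safe = {0,1,2,3}
R = {0,4}
  0: ✓
  4: VIOLATES
reach 4 via tau — violates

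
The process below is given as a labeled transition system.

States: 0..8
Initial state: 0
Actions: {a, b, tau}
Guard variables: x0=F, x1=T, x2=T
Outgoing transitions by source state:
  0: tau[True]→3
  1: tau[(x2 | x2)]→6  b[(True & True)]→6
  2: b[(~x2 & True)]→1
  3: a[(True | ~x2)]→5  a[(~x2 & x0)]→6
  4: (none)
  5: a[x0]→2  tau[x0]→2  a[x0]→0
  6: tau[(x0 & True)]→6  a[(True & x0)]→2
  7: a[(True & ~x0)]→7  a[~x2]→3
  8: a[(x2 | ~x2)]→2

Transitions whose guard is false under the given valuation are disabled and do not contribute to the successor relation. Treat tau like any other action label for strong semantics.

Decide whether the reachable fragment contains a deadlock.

Answer: DEADLOCK at state 5

Trace:
Reach set: {0,3,5}
  0: tau→3  [1 out]
  3: a→5  [1 out]
  5: ∅  [deadlock]
Path to 5: tau·a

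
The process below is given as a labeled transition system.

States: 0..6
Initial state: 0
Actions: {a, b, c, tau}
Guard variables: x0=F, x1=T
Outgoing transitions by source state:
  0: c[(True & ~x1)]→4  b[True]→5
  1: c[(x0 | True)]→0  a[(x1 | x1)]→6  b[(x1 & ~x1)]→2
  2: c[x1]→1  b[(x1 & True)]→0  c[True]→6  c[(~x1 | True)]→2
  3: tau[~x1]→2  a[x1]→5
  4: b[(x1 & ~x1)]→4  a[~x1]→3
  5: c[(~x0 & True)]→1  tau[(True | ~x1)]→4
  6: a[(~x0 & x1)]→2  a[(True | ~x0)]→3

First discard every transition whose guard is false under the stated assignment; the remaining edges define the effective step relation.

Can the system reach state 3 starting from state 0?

12 transition(s) survive guard evaluation.
L0 = {0}
L1 = {5}  cumulative {0,5}
L2 = {1,4}  cumulative {0,1,4,5}
L3 = {6}  cumulative {0,1,4,5,6}
L4 = {2,3}  cumulative {0,1,2,3,4,5,6}
Reachable = {0,1,2,3,4,5,6}
Path to 3: b·c·a·a

Answer: REACHABLE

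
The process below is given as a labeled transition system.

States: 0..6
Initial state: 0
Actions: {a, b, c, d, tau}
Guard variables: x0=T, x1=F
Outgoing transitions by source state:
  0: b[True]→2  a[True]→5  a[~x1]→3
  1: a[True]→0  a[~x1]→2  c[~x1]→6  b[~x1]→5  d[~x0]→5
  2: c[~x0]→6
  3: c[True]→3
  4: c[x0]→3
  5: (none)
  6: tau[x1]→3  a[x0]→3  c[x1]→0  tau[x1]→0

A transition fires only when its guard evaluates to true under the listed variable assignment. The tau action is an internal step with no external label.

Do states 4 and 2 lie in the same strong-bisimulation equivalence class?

Answer: NOT BISIMILAR

Working:
Compute ~ classes (split until stable):
  P[0] = {{0,1,2,3,4,5,6}}
  P[1] = {{0},{1},{2,5},{3,4},{6}}
5 equivalence class(es) (converged in 2)
class of 4: {3,4}; class of 2: {2,5}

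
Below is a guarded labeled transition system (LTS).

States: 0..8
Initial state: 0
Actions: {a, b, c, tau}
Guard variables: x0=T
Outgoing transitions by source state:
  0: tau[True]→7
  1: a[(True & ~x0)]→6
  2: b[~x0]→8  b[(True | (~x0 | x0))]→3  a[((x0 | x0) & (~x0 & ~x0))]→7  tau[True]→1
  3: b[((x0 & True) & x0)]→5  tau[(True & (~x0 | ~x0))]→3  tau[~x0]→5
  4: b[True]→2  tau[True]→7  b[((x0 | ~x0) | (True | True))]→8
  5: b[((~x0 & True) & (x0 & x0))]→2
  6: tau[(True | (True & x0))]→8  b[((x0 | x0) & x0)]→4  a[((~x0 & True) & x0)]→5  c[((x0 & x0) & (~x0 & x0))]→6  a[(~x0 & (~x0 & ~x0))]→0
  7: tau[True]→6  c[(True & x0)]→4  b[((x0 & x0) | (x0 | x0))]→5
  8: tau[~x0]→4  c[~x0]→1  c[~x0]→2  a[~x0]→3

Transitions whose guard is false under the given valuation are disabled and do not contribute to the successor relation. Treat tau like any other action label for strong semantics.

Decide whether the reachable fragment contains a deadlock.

Reach set: {0,1,2,3,4,5,6,7,8}
  0: tau→7  [1 exit(s)]
  1: ∅  [deadlock]
  2: b→3  tau→1  [2 exit(s)]
  3: b→5  [1 exit(s)]
  4: b→2  b→8  tau→7  [3 exit(s)]
  5: ∅  [deadlock]
  6: b→4  tau→8  [2 exit(s)]
  7: b→5  c→4  tau→6  [3 exit(s)]
  8: ∅  [deadlock]
trace reaching 1: tau·c·b·tau

Answer: DEADLOCK at state 1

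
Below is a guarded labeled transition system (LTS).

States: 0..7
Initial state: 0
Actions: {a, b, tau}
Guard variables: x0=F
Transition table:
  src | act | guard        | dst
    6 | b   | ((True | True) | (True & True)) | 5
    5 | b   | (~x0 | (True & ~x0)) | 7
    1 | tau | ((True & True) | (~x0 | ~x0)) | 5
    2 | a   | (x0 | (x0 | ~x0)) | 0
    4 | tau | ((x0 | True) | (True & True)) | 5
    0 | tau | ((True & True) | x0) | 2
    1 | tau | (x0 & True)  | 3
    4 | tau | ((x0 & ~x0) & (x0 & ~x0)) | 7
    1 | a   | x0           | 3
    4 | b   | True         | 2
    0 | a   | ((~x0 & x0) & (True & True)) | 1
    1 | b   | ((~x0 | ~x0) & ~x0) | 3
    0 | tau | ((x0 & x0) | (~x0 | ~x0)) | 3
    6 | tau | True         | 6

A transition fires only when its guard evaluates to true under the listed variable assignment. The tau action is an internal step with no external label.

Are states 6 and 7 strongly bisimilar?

Compute ~ classes (split until stable):
  round 0: {{0,1,2,3,4,5,6,7}}
  round 1: {{0},{1,4,6},{2},{3,7},{5}}
  round 2: {{0},{1},{2},{3,7},{4},{5},{6}}
stable after 3 split(s): 7 block(s)
6∈{6}, 7∈{3,7}

Answer: NOT BISIMILAR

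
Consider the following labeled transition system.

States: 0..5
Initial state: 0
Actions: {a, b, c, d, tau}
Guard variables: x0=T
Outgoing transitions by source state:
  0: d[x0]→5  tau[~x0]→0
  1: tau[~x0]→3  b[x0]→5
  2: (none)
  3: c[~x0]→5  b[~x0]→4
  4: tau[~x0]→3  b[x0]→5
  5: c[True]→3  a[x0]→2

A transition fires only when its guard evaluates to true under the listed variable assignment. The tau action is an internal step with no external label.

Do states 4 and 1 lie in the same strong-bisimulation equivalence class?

Answer: BISIMILAR

Working:
Refine partition for ~:
  round 0: {{0,1,2,3,4,5}}
  round 1: {{0},{1,4},{2,3},{5}}
Fixed point at round 2; 4 class(es).
4∈{1,4}, 1∈{1,4}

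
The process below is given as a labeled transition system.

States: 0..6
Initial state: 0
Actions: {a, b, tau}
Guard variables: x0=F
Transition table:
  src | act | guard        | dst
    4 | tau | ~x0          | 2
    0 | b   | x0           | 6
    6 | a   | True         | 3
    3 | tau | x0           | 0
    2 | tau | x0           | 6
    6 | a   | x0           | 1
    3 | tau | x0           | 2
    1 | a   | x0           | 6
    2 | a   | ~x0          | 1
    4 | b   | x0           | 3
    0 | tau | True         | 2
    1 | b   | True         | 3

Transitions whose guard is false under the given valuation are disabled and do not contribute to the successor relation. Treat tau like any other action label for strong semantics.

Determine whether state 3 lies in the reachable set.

Answer: REACHABLE

Working:
After dropping false guards: 5 live edges.
depth 0: {0}
depth 1: {2}  total {0,2}
depth 2: {1}  total {0,1,2}
depth 3: {3}  total {0,1,2,3}
R = {0,1,2,3}
Path to 3: tau·a·b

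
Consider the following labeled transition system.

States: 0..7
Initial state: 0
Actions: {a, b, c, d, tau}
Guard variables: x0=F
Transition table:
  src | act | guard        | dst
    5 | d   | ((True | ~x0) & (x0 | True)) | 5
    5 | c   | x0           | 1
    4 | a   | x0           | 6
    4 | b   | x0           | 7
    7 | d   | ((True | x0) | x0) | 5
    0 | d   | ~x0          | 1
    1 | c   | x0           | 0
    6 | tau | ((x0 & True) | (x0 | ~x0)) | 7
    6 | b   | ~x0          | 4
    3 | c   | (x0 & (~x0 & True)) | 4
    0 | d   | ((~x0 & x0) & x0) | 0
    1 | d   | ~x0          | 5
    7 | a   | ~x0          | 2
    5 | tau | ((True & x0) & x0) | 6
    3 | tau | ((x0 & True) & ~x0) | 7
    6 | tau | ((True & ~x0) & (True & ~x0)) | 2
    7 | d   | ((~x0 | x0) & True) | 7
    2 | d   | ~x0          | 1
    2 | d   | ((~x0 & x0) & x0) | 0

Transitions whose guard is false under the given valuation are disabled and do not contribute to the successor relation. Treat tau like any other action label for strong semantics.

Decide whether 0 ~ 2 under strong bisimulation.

Compute ~ classes (split until stable):
  π0 = {{0,1,2,3,4,5,6,7}}
  π1 = {{0,1,2,5},{3,4},{6},{7}}
4 equivalence class(es) (converged in 2)
0∈{0,1,2,5}, 2∈{0,1,2,5}

Answer: BISIMILAR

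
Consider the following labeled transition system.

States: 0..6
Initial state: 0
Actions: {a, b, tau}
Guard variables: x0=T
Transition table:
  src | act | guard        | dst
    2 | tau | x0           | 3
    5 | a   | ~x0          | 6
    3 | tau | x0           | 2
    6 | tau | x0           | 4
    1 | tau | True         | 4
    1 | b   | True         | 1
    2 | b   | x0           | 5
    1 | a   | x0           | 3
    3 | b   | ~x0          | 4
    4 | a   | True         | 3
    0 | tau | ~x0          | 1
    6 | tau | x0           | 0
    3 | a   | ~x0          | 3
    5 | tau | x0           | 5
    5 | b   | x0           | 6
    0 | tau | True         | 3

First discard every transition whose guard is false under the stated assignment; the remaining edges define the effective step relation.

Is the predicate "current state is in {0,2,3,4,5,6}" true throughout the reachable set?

Safe = {0,2,3,4,5,6}
Reachable = {0,2,3,4,5,6}
  0: ok
  2: ok
  3: ok
  4: ok
  5: ok
  6: ok

Answer: INVARIANT HOLDS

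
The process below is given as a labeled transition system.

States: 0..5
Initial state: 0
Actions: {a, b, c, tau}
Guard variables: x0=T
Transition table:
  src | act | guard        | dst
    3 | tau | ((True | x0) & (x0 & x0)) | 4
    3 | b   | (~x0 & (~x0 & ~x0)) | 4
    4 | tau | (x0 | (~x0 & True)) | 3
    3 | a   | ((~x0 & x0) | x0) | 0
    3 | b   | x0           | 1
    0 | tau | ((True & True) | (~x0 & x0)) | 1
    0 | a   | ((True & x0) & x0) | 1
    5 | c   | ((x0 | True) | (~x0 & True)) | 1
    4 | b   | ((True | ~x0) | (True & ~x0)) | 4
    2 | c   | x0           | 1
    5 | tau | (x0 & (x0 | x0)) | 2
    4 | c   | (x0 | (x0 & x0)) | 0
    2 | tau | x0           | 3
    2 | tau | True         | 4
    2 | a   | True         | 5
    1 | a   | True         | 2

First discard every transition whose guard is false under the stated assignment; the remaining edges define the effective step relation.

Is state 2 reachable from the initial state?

After dropping false guards: 15 live edges.
L0 = {0}
L1 = {1}  cumulative {0,1}
L2 = {2}  cumulative {0,1,2}
L3 = {3,4,5}  cumulative {0,1,2,3,4,5}
Reach set: {0,1,2,3,4,5}
trace reaching 2: tau·a

Answer: REACHABLE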